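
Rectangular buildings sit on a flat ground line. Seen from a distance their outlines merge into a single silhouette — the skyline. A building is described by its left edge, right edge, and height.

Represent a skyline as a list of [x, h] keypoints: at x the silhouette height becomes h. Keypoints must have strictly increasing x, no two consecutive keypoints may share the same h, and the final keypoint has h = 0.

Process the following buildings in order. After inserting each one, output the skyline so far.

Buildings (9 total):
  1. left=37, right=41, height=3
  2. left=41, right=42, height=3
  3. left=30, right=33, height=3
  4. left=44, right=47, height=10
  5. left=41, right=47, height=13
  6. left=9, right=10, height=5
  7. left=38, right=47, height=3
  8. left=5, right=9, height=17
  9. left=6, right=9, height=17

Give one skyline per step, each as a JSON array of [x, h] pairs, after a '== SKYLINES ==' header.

== SKYLINES ==
[[37,3],[41,0]]
[[37,3],[42,0]]
[[30,3],[33,0],[37,3],[42,0]]
[[30,3],[33,0],[37,3],[42,0],[44,10],[47,0]]
[[30,3],[33,0],[37,3],[41,13],[47,0]]
[[9,5],[10,0],[30,3],[33,0],[37,3],[41,13],[47,0]]
[[9,5],[10,0],[30,3],[33,0],[37,3],[41,13],[47,0]]
[[5,17],[9,5],[10,0],[30,3],[33,0],[37,3],[41,13],[47,0]]
[[5,17],[9,5],[10,0],[30,3],[33,0],[37,3],[41,13],[47,0]]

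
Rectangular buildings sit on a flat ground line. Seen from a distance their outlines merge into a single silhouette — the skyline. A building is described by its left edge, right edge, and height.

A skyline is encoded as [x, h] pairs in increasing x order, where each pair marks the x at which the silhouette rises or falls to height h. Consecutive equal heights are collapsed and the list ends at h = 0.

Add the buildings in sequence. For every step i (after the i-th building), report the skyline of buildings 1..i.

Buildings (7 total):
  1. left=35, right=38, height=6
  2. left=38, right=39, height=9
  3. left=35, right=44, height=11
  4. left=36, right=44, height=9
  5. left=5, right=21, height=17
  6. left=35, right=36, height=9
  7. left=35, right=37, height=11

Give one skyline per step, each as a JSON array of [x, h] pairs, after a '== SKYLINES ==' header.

== SKYLINES ==
[[35,6],[38,0]]
[[35,6],[38,9],[39,0]]
[[35,11],[44,0]]
[[35,11],[44,0]]
[[5,17],[21,0],[35,11],[44,0]]
[[5,17],[21,0],[35,11],[44,0]]
[[5,17],[21,0],[35,11],[44,0]]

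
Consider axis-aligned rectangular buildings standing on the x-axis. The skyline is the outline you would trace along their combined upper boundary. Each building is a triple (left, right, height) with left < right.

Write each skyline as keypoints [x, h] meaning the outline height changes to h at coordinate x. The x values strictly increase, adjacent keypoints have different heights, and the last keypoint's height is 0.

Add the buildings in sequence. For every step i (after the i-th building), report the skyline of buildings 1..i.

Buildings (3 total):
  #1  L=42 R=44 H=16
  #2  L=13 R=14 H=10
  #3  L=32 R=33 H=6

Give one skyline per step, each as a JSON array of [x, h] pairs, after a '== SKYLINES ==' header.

== SKYLINES ==
[[42,16],[44,0]]
[[13,10],[14,0],[42,16],[44,0]]
[[13,10],[14,0],[32,6],[33,0],[42,16],[44,0]]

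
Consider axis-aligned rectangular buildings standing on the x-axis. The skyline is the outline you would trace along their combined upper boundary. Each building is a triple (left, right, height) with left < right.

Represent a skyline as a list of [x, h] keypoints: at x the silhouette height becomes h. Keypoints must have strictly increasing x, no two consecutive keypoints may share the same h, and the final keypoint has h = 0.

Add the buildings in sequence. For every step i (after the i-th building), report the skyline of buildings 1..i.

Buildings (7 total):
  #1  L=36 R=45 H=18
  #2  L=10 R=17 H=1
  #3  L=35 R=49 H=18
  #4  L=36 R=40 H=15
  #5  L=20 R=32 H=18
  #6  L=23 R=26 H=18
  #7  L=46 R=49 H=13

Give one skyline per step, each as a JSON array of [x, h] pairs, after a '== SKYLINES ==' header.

== SKYLINES ==
[[36,18],[45,0]]
[[10,1],[17,0],[36,18],[45,0]]
[[10,1],[17,0],[35,18],[49,0]]
[[10,1],[17,0],[35,18],[49,0]]
[[10,1],[17,0],[20,18],[32,0],[35,18],[49,0]]
[[10,1],[17,0],[20,18],[32,0],[35,18],[49,0]]
[[10,1],[17,0],[20,18],[32,0],[35,18],[49,0]]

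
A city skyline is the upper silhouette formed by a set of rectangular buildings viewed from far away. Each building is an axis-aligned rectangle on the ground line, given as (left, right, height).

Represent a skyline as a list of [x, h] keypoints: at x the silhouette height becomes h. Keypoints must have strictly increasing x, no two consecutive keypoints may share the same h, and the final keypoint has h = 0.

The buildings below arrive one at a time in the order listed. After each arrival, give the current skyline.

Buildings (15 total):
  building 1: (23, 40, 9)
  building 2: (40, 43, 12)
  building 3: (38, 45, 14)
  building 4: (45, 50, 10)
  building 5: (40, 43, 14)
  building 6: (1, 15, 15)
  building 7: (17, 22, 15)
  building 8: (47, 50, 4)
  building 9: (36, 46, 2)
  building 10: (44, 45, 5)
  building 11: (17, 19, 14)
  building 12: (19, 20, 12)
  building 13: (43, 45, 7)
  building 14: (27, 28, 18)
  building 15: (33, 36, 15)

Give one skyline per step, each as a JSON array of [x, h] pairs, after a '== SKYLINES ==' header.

== SKYLINES ==
[[23,9],[40,0]]
[[23,9],[40,12],[43,0]]
[[23,9],[38,14],[45,0]]
[[23,9],[38,14],[45,10],[50,0]]
[[23,9],[38,14],[45,10],[50,0]]
[[1,15],[15,0],[23,9],[38,14],[45,10],[50,0]]
[[1,15],[15,0],[17,15],[22,0],[23,9],[38,14],[45,10],[50,0]]
[[1,15],[15,0],[17,15],[22,0],[23,9],[38,14],[45,10],[50,0]]
[[1,15],[15,0],[17,15],[22,0],[23,9],[38,14],[45,10],[50,0]]
[[1,15],[15,0],[17,15],[22,0],[23,9],[38,14],[45,10],[50,0]]
[[1,15],[15,0],[17,15],[22,0],[23,9],[38,14],[45,10],[50,0]]
[[1,15],[15,0],[17,15],[22,0],[23,9],[38,14],[45,10],[50,0]]
[[1,15],[15,0],[17,15],[22,0],[23,9],[38,14],[45,10],[50,0]]
[[1,15],[15,0],[17,15],[22,0],[23,9],[27,18],[28,9],[38,14],[45,10],[50,0]]
[[1,15],[15,0],[17,15],[22,0],[23,9],[27,18],[28,9],[33,15],[36,9],[38,14],[45,10],[50,0]]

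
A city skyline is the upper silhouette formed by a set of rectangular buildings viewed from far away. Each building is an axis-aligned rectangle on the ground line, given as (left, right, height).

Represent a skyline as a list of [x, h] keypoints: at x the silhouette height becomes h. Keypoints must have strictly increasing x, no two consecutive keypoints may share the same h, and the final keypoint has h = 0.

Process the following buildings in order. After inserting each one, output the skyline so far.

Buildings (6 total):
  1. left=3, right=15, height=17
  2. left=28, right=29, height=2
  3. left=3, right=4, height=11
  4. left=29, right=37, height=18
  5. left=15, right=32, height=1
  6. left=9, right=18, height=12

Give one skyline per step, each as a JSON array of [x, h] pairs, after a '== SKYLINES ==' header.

== SKYLINES ==
[[3,17],[15,0]]
[[3,17],[15,0],[28,2],[29,0]]
[[3,17],[15,0],[28,2],[29,0]]
[[3,17],[15,0],[28,2],[29,18],[37,0]]
[[3,17],[15,1],[28,2],[29,18],[37,0]]
[[3,17],[15,12],[18,1],[28,2],[29,18],[37,0]]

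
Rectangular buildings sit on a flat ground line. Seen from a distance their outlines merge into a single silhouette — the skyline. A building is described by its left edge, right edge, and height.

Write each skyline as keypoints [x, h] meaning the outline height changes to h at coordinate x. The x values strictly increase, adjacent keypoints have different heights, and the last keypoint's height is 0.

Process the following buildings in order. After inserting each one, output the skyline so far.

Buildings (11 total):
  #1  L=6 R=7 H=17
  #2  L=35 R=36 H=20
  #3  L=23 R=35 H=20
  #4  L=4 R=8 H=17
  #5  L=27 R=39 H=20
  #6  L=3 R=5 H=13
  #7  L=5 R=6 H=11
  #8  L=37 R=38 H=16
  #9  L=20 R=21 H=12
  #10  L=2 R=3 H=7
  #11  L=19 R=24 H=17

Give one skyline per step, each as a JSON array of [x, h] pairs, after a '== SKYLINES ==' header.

== SKYLINES ==
[[6,17],[7,0]]
[[6,17],[7,0],[35,20],[36,0]]
[[6,17],[7,0],[23,20],[36,0]]
[[4,17],[8,0],[23,20],[36,0]]
[[4,17],[8,0],[23,20],[39,0]]
[[3,13],[4,17],[8,0],[23,20],[39,0]]
[[3,13],[4,17],[8,0],[23,20],[39,0]]
[[3,13],[4,17],[8,0],[23,20],[39,0]]
[[3,13],[4,17],[8,0],[20,12],[21,0],[23,20],[39,0]]
[[2,7],[3,13],[4,17],[8,0],[20,12],[21,0],[23,20],[39,0]]
[[2,7],[3,13],[4,17],[8,0],[19,17],[23,20],[39,0]]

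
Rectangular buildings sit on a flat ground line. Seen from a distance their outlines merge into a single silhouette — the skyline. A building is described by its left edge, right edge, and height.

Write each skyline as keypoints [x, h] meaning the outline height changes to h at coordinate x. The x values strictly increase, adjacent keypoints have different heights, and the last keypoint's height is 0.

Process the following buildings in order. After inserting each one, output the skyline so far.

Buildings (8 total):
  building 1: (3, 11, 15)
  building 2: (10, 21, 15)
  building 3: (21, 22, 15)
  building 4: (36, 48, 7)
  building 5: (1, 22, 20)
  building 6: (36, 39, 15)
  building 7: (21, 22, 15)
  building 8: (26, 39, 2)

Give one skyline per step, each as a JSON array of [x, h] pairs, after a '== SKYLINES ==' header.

== SKYLINES ==
[[3,15],[11,0]]
[[3,15],[21,0]]
[[3,15],[22,0]]
[[3,15],[22,0],[36,7],[48,0]]
[[1,20],[22,0],[36,7],[48,0]]
[[1,20],[22,0],[36,15],[39,7],[48,0]]
[[1,20],[22,0],[36,15],[39,7],[48,0]]
[[1,20],[22,0],[26,2],[36,15],[39,7],[48,0]]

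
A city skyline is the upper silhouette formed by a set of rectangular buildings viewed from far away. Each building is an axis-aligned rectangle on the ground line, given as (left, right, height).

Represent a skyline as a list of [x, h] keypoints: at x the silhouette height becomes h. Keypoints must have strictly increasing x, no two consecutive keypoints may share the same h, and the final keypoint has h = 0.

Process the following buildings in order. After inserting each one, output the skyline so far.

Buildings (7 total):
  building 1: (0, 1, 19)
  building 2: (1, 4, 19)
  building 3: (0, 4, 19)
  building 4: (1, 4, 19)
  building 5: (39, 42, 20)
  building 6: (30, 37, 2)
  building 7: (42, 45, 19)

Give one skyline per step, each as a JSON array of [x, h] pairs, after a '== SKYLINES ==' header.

== SKYLINES ==
[[0,19],[1,0]]
[[0,19],[4,0]]
[[0,19],[4,0]]
[[0,19],[4,0]]
[[0,19],[4,0],[39,20],[42,0]]
[[0,19],[4,0],[30,2],[37,0],[39,20],[42,0]]
[[0,19],[4,0],[30,2],[37,0],[39,20],[42,19],[45,0]]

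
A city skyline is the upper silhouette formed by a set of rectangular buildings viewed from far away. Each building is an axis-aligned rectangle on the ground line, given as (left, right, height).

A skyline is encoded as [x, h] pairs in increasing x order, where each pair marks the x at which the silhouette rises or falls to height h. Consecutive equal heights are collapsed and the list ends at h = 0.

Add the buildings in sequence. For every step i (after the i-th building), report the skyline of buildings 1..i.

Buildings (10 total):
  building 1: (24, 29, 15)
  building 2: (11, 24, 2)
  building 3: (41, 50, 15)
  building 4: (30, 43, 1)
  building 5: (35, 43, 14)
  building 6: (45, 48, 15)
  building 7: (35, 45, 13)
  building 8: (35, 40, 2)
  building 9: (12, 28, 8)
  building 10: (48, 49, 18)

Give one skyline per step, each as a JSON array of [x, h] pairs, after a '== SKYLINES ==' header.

== SKYLINES ==
[[24,15],[29,0]]
[[11,2],[24,15],[29,0]]
[[11,2],[24,15],[29,0],[41,15],[50,0]]
[[11,2],[24,15],[29,0],[30,1],[41,15],[50,0]]
[[11,2],[24,15],[29,0],[30,1],[35,14],[41,15],[50,0]]
[[11,2],[24,15],[29,0],[30,1],[35,14],[41,15],[50,0]]
[[11,2],[24,15],[29,0],[30,1],[35,14],[41,15],[50,0]]
[[11,2],[24,15],[29,0],[30,1],[35,14],[41,15],[50,0]]
[[11,2],[12,8],[24,15],[29,0],[30,1],[35,14],[41,15],[50,0]]
[[11,2],[12,8],[24,15],[29,0],[30,1],[35,14],[41,15],[48,18],[49,15],[50,0]]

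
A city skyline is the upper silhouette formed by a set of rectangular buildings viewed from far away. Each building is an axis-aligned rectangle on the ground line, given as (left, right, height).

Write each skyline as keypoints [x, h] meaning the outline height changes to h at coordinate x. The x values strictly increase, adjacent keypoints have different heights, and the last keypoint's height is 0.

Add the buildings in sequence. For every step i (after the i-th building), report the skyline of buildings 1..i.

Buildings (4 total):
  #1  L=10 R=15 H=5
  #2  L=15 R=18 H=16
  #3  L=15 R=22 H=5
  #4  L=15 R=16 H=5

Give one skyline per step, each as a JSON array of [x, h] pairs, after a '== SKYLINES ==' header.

== SKYLINES ==
[[10,5],[15,0]]
[[10,5],[15,16],[18,0]]
[[10,5],[15,16],[18,5],[22,0]]
[[10,5],[15,16],[18,5],[22,0]]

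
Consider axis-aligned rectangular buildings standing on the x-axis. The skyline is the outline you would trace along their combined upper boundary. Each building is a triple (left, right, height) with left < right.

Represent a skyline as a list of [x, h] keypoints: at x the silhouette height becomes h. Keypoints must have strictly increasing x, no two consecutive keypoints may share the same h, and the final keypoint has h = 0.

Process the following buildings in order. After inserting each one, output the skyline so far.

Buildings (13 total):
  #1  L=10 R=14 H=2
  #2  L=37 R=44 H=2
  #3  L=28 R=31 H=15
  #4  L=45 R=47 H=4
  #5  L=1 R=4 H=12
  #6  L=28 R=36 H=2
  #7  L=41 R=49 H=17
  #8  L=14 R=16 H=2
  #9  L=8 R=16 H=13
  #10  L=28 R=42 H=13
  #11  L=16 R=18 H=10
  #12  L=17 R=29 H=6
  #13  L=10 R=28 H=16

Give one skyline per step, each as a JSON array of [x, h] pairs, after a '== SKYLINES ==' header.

== SKYLINES ==
[[10,2],[14,0]]
[[10,2],[14,0],[37,2],[44,0]]
[[10,2],[14,0],[28,15],[31,0],[37,2],[44,0]]
[[10,2],[14,0],[28,15],[31,0],[37,2],[44,0],[45,4],[47,0]]
[[1,12],[4,0],[10,2],[14,0],[28,15],[31,0],[37,2],[44,0],[45,4],[47,0]]
[[1,12],[4,0],[10,2],[14,0],[28,15],[31,2],[36,0],[37,2],[44,0],[45,4],[47,0]]
[[1,12],[4,0],[10,2],[14,0],[28,15],[31,2],[36,0],[37,2],[41,17],[49,0]]
[[1,12],[4,0],[10,2],[16,0],[28,15],[31,2],[36,0],[37,2],[41,17],[49,0]]
[[1,12],[4,0],[8,13],[16,0],[28,15],[31,2],[36,0],[37,2],[41,17],[49,0]]
[[1,12],[4,0],[8,13],[16,0],[28,15],[31,13],[41,17],[49,0]]
[[1,12],[4,0],[8,13],[16,10],[18,0],[28,15],[31,13],[41,17],[49,0]]
[[1,12],[4,0],[8,13],[16,10],[18,6],[28,15],[31,13],[41,17],[49,0]]
[[1,12],[4,0],[8,13],[10,16],[28,15],[31,13],[41,17],[49,0]]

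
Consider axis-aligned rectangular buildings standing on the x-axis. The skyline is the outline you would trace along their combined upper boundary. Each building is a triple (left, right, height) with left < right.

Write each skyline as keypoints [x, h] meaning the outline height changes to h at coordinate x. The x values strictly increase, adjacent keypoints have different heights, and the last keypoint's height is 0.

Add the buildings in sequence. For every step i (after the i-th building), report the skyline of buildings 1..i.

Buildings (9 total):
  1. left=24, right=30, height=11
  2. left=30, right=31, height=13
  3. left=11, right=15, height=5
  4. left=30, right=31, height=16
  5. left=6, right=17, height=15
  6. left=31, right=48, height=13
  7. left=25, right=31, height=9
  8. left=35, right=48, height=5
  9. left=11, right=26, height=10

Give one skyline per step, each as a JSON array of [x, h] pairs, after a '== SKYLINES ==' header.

== SKYLINES ==
[[24,11],[30,0]]
[[24,11],[30,13],[31,0]]
[[11,5],[15,0],[24,11],[30,13],[31,0]]
[[11,5],[15,0],[24,11],[30,16],[31,0]]
[[6,15],[17,0],[24,11],[30,16],[31,0]]
[[6,15],[17,0],[24,11],[30,16],[31,13],[48,0]]
[[6,15],[17,0],[24,11],[30,16],[31,13],[48,0]]
[[6,15],[17,0],[24,11],[30,16],[31,13],[48,0]]
[[6,15],[17,10],[24,11],[30,16],[31,13],[48,0]]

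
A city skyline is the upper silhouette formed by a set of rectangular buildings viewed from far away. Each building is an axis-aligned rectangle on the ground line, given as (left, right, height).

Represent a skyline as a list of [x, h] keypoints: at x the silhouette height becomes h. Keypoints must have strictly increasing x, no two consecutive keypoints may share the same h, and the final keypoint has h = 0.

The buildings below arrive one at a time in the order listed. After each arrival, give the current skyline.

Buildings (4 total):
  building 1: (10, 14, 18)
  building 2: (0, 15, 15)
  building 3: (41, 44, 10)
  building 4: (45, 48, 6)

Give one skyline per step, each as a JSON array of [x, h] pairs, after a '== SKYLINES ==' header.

== SKYLINES ==
[[10,18],[14,0]]
[[0,15],[10,18],[14,15],[15,0]]
[[0,15],[10,18],[14,15],[15,0],[41,10],[44,0]]
[[0,15],[10,18],[14,15],[15,0],[41,10],[44,0],[45,6],[48,0]]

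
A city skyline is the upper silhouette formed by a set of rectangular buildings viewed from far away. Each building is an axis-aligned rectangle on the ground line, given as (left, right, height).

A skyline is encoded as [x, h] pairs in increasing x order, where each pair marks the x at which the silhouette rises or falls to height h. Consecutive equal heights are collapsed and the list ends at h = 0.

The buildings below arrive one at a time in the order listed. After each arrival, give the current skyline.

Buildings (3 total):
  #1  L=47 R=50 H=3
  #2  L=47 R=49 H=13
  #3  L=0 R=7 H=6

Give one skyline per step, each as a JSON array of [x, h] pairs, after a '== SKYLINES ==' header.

== SKYLINES ==
[[47,3],[50,0]]
[[47,13],[49,3],[50,0]]
[[0,6],[7,0],[47,13],[49,3],[50,0]]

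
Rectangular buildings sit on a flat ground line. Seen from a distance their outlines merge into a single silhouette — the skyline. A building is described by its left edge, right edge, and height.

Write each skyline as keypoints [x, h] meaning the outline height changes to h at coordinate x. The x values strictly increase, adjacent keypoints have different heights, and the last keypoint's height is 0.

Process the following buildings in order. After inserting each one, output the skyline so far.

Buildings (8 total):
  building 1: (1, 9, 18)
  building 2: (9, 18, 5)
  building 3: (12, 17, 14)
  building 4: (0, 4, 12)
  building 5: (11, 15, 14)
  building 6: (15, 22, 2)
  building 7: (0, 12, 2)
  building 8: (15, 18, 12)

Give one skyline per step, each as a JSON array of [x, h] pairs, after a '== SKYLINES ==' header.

== SKYLINES ==
[[1,18],[9,0]]
[[1,18],[9,5],[18,0]]
[[1,18],[9,5],[12,14],[17,5],[18,0]]
[[0,12],[1,18],[9,5],[12,14],[17,5],[18,0]]
[[0,12],[1,18],[9,5],[11,14],[17,5],[18,0]]
[[0,12],[1,18],[9,5],[11,14],[17,5],[18,2],[22,0]]
[[0,12],[1,18],[9,5],[11,14],[17,5],[18,2],[22,0]]
[[0,12],[1,18],[9,5],[11,14],[17,12],[18,2],[22,0]]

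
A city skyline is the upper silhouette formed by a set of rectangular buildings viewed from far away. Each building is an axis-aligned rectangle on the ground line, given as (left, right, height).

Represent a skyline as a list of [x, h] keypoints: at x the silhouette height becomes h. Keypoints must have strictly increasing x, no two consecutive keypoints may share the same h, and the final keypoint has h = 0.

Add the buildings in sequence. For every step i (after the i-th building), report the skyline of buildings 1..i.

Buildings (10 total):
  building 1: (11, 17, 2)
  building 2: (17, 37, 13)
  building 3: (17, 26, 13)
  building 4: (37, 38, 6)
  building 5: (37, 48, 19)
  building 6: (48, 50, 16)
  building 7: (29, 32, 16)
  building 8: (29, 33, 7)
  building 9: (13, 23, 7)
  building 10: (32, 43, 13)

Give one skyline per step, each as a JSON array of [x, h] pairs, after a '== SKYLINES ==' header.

== SKYLINES ==
[[11,2],[17,0]]
[[11,2],[17,13],[37,0]]
[[11,2],[17,13],[37,0]]
[[11,2],[17,13],[37,6],[38,0]]
[[11,2],[17,13],[37,19],[48,0]]
[[11,2],[17,13],[37,19],[48,16],[50,0]]
[[11,2],[17,13],[29,16],[32,13],[37,19],[48,16],[50,0]]
[[11,2],[17,13],[29,16],[32,13],[37,19],[48,16],[50,0]]
[[11,2],[13,7],[17,13],[29,16],[32,13],[37,19],[48,16],[50,0]]
[[11,2],[13,7],[17,13],[29,16],[32,13],[37,19],[48,16],[50,0]]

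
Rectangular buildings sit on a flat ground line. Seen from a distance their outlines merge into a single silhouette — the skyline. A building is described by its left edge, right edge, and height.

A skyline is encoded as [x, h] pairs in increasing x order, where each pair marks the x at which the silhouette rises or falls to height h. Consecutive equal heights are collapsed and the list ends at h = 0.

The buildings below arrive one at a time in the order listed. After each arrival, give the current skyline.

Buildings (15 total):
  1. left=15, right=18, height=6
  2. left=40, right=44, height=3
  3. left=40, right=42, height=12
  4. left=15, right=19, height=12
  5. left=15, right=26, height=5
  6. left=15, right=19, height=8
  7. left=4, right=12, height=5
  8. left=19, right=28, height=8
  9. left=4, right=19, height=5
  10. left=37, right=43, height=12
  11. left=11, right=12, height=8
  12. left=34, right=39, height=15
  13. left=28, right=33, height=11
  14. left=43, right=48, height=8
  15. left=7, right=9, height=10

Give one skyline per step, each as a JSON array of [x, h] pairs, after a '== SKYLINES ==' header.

== SKYLINES ==
[[15,6],[18,0]]
[[15,6],[18,0],[40,3],[44,0]]
[[15,6],[18,0],[40,12],[42,3],[44,0]]
[[15,12],[19,0],[40,12],[42,3],[44,0]]
[[15,12],[19,5],[26,0],[40,12],[42,3],[44,0]]
[[15,12],[19,5],[26,0],[40,12],[42,3],[44,0]]
[[4,5],[12,0],[15,12],[19,5],[26,0],[40,12],[42,3],[44,0]]
[[4,5],[12,0],[15,12],[19,8],[28,0],[40,12],[42,3],[44,0]]
[[4,5],[15,12],[19,8],[28,0],[40,12],[42,3],[44,0]]
[[4,5],[15,12],[19,8],[28,0],[37,12],[43,3],[44,0]]
[[4,5],[11,8],[12,5],[15,12],[19,8],[28,0],[37,12],[43,3],[44,0]]
[[4,5],[11,8],[12,5],[15,12],[19,8],[28,0],[34,15],[39,12],[43,3],[44,0]]
[[4,5],[11,8],[12,5],[15,12],[19,8],[28,11],[33,0],[34,15],[39,12],[43,3],[44,0]]
[[4,5],[11,8],[12,5],[15,12],[19,8],[28,11],[33,0],[34,15],[39,12],[43,8],[48,0]]
[[4,5],[7,10],[9,5],[11,8],[12,5],[15,12],[19,8],[28,11],[33,0],[34,15],[39,12],[43,8],[48,0]]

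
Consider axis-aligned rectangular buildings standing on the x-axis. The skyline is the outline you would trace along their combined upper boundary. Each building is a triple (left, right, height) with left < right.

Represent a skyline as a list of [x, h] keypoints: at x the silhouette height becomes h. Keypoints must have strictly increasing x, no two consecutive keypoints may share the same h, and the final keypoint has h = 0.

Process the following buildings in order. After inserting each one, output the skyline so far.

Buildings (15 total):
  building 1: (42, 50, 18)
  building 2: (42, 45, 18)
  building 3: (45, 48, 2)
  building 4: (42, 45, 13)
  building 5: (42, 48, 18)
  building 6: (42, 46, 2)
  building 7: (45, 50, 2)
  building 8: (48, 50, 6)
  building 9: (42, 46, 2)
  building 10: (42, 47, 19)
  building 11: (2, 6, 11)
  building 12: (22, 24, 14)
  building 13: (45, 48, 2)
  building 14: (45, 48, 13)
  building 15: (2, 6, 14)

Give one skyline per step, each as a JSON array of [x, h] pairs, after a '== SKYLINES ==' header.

== SKYLINES ==
[[42,18],[50,0]]
[[42,18],[50,0]]
[[42,18],[50,0]]
[[42,18],[50,0]]
[[42,18],[50,0]]
[[42,18],[50,0]]
[[42,18],[50,0]]
[[42,18],[50,0]]
[[42,18],[50,0]]
[[42,19],[47,18],[50,0]]
[[2,11],[6,0],[42,19],[47,18],[50,0]]
[[2,11],[6,0],[22,14],[24,0],[42,19],[47,18],[50,0]]
[[2,11],[6,0],[22,14],[24,0],[42,19],[47,18],[50,0]]
[[2,11],[6,0],[22,14],[24,0],[42,19],[47,18],[50,0]]
[[2,14],[6,0],[22,14],[24,0],[42,19],[47,18],[50,0]]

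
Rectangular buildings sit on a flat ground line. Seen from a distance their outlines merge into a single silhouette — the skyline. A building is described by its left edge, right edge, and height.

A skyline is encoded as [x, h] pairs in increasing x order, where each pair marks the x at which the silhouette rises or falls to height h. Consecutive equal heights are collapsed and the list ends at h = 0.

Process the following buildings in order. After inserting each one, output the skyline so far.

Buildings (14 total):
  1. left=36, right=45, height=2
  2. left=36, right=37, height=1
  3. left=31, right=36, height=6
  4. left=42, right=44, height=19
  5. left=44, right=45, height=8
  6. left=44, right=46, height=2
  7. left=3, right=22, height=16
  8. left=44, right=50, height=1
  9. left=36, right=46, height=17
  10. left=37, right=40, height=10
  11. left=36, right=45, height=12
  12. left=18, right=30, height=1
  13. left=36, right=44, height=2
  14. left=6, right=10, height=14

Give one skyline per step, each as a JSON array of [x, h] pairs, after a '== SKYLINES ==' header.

== SKYLINES ==
[[36,2],[45,0]]
[[36,2],[45,0]]
[[31,6],[36,2],[45,0]]
[[31,6],[36,2],[42,19],[44,2],[45,0]]
[[31,6],[36,2],[42,19],[44,8],[45,0]]
[[31,6],[36,2],[42,19],[44,8],[45,2],[46,0]]
[[3,16],[22,0],[31,6],[36,2],[42,19],[44,8],[45,2],[46,0]]
[[3,16],[22,0],[31,6],[36,2],[42,19],[44,8],[45,2],[46,1],[50,0]]
[[3,16],[22,0],[31,6],[36,17],[42,19],[44,17],[46,1],[50,0]]
[[3,16],[22,0],[31,6],[36,17],[42,19],[44,17],[46,1],[50,0]]
[[3,16],[22,0],[31,6],[36,17],[42,19],[44,17],[46,1],[50,0]]
[[3,16],[22,1],[30,0],[31,6],[36,17],[42,19],[44,17],[46,1],[50,0]]
[[3,16],[22,1],[30,0],[31,6],[36,17],[42,19],[44,17],[46,1],[50,0]]
[[3,16],[22,1],[30,0],[31,6],[36,17],[42,19],[44,17],[46,1],[50,0]]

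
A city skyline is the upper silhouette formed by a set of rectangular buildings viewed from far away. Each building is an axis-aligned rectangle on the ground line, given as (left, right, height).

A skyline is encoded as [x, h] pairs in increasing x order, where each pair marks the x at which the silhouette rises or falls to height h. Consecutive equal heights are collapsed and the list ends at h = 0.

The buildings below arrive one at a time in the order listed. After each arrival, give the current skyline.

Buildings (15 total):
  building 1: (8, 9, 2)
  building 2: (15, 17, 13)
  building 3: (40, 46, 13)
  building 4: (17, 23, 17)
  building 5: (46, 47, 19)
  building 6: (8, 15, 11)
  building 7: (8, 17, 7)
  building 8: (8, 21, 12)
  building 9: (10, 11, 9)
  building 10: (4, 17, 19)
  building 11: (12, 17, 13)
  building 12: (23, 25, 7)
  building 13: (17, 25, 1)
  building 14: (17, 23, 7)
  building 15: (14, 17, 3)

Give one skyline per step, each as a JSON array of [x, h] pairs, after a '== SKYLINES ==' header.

== SKYLINES ==
[[8,2],[9,0]]
[[8,2],[9,0],[15,13],[17,0]]
[[8,2],[9,0],[15,13],[17,0],[40,13],[46,0]]
[[8,2],[9,0],[15,13],[17,17],[23,0],[40,13],[46,0]]
[[8,2],[9,0],[15,13],[17,17],[23,0],[40,13],[46,19],[47,0]]
[[8,11],[15,13],[17,17],[23,0],[40,13],[46,19],[47,0]]
[[8,11],[15,13],[17,17],[23,0],[40,13],[46,19],[47,0]]
[[8,12],[15,13],[17,17],[23,0],[40,13],[46,19],[47,0]]
[[8,12],[15,13],[17,17],[23,0],[40,13],[46,19],[47,0]]
[[4,19],[17,17],[23,0],[40,13],[46,19],[47,0]]
[[4,19],[17,17],[23,0],[40,13],[46,19],[47,0]]
[[4,19],[17,17],[23,7],[25,0],[40,13],[46,19],[47,0]]
[[4,19],[17,17],[23,7],[25,0],[40,13],[46,19],[47,0]]
[[4,19],[17,17],[23,7],[25,0],[40,13],[46,19],[47,0]]
[[4,19],[17,17],[23,7],[25,0],[40,13],[46,19],[47,0]]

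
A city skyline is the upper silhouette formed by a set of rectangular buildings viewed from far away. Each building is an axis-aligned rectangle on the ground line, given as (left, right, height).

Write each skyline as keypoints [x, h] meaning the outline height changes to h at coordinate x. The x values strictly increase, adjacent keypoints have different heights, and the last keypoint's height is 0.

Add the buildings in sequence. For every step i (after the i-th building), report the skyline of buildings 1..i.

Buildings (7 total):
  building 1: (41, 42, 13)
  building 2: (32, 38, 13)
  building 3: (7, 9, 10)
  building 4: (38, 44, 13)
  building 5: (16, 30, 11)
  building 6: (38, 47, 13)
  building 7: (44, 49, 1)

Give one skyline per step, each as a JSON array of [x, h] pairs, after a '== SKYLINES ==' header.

== SKYLINES ==
[[41,13],[42,0]]
[[32,13],[38,0],[41,13],[42,0]]
[[7,10],[9,0],[32,13],[38,0],[41,13],[42,0]]
[[7,10],[9,0],[32,13],[44,0]]
[[7,10],[9,0],[16,11],[30,0],[32,13],[44,0]]
[[7,10],[9,0],[16,11],[30,0],[32,13],[47,0]]
[[7,10],[9,0],[16,11],[30,0],[32,13],[47,1],[49,0]]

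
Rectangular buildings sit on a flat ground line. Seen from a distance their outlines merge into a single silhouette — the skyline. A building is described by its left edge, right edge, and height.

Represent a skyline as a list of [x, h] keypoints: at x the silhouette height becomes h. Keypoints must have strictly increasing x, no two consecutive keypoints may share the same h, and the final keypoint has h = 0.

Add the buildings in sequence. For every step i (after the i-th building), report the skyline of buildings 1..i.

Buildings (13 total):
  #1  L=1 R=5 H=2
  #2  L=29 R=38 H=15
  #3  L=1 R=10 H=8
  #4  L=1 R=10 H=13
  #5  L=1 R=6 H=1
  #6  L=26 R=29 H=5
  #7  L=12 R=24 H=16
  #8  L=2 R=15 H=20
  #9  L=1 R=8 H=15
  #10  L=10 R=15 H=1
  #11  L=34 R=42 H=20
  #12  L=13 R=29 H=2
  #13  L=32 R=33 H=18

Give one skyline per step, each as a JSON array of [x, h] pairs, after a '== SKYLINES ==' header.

== SKYLINES ==
[[1,2],[5,0]]
[[1,2],[5,0],[29,15],[38,0]]
[[1,8],[10,0],[29,15],[38,0]]
[[1,13],[10,0],[29,15],[38,0]]
[[1,13],[10,0],[29,15],[38,0]]
[[1,13],[10,0],[26,5],[29,15],[38,0]]
[[1,13],[10,0],[12,16],[24,0],[26,5],[29,15],[38,0]]
[[1,13],[2,20],[15,16],[24,0],[26,5],[29,15],[38,0]]
[[1,15],[2,20],[15,16],[24,0],[26,5],[29,15],[38,0]]
[[1,15],[2,20],[15,16],[24,0],[26,5],[29,15],[38,0]]
[[1,15],[2,20],[15,16],[24,0],[26,5],[29,15],[34,20],[42,0]]
[[1,15],[2,20],[15,16],[24,2],[26,5],[29,15],[34,20],[42,0]]
[[1,15],[2,20],[15,16],[24,2],[26,5],[29,15],[32,18],[33,15],[34,20],[42,0]]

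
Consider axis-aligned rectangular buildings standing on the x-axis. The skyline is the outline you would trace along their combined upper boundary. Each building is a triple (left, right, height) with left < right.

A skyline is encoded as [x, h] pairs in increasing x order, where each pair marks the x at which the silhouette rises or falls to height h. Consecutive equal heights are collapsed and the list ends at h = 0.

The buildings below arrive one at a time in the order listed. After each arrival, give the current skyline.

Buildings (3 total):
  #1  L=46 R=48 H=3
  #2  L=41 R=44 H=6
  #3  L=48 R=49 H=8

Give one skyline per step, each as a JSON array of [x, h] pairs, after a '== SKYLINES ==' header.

== SKYLINES ==
[[46,3],[48,0]]
[[41,6],[44,0],[46,3],[48,0]]
[[41,6],[44,0],[46,3],[48,8],[49,0]]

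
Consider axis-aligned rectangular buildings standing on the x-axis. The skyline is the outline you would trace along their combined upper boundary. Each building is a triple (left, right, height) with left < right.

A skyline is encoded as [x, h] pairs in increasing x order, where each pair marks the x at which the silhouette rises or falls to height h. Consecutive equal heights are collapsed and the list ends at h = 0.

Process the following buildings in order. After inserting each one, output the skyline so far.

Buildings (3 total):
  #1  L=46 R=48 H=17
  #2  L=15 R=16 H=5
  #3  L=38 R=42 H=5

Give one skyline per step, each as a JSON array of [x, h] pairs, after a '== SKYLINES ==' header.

== SKYLINES ==
[[46,17],[48,0]]
[[15,5],[16,0],[46,17],[48,0]]
[[15,5],[16,0],[38,5],[42,0],[46,17],[48,0]]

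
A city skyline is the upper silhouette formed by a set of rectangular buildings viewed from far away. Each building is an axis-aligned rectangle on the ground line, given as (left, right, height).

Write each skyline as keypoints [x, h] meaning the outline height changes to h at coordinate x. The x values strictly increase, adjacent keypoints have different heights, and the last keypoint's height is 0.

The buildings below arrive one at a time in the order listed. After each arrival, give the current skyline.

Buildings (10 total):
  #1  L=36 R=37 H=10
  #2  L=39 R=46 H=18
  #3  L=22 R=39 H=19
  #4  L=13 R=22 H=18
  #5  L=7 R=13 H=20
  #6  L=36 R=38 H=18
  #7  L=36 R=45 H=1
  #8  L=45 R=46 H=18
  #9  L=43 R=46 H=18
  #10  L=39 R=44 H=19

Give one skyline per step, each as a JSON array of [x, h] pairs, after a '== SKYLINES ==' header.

== SKYLINES ==
[[36,10],[37,0]]
[[36,10],[37,0],[39,18],[46,0]]
[[22,19],[39,18],[46,0]]
[[13,18],[22,19],[39,18],[46,0]]
[[7,20],[13,18],[22,19],[39,18],[46,0]]
[[7,20],[13,18],[22,19],[39,18],[46,0]]
[[7,20],[13,18],[22,19],[39,18],[46,0]]
[[7,20],[13,18],[22,19],[39,18],[46,0]]
[[7,20],[13,18],[22,19],[39,18],[46,0]]
[[7,20],[13,18],[22,19],[44,18],[46,0]]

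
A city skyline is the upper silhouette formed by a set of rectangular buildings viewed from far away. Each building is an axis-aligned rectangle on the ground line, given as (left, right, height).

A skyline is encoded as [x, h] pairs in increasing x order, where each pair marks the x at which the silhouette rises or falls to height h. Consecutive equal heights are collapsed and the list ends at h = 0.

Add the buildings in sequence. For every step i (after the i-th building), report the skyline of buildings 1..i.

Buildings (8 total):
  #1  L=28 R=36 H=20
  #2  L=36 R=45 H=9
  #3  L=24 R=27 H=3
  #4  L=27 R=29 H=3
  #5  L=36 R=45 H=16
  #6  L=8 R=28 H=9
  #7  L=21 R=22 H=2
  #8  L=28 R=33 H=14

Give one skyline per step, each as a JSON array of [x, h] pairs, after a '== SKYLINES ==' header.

== SKYLINES ==
[[28,20],[36,0]]
[[28,20],[36,9],[45,0]]
[[24,3],[27,0],[28,20],[36,9],[45,0]]
[[24,3],[28,20],[36,9],[45,0]]
[[24,3],[28,20],[36,16],[45,0]]
[[8,9],[28,20],[36,16],[45,0]]
[[8,9],[28,20],[36,16],[45,0]]
[[8,9],[28,20],[36,16],[45,0]]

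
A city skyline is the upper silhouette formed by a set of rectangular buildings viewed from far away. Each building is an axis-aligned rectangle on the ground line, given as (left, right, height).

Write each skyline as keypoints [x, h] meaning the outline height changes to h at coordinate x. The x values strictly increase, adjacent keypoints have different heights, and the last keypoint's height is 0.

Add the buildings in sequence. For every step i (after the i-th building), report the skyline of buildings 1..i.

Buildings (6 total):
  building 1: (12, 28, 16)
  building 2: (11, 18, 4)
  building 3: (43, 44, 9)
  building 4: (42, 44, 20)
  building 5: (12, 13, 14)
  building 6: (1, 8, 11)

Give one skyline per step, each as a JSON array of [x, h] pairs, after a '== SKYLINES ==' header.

== SKYLINES ==
[[12,16],[28,0]]
[[11,4],[12,16],[28,0]]
[[11,4],[12,16],[28,0],[43,9],[44,0]]
[[11,4],[12,16],[28,0],[42,20],[44,0]]
[[11,4],[12,16],[28,0],[42,20],[44,0]]
[[1,11],[8,0],[11,4],[12,16],[28,0],[42,20],[44,0]]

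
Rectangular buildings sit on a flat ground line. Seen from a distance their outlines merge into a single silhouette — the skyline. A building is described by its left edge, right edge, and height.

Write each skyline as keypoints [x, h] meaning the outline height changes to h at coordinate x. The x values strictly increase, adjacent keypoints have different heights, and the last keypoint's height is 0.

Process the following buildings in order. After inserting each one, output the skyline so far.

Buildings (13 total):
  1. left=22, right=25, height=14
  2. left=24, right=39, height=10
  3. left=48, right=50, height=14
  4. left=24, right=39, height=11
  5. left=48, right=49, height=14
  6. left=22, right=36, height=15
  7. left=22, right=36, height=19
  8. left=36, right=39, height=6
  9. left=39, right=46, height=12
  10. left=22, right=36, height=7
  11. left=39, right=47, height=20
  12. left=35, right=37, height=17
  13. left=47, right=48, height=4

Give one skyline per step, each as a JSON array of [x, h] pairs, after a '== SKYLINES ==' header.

== SKYLINES ==
[[22,14],[25,0]]
[[22,14],[25,10],[39,0]]
[[22,14],[25,10],[39,0],[48,14],[50,0]]
[[22,14],[25,11],[39,0],[48,14],[50,0]]
[[22,14],[25,11],[39,0],[48,14],[50,0]]
[[22,15],[36,11],[39,0],[48,14],[50,0]]
[[22,19],[36,11],[39,0],[48,14],[50,0]]
[[22,19],[36,11],[39,0],[48,14],[50,0]]
[[22,19],[36,11],[39,12],[46,0],[48,14],[50,0]]
[[22,19],[36,11],[39,12],[46,0],[48,14],[50,0]]
[[22,19],[36,11],[39,20],[47,0],[48,14],[50,0]]
[[22,19],[36,17],[37,11],[39,20],[47,0],[48,14],[50,0]]
[[22,19],[36,17],[37,11],[39,20],[47,4],[48,14],[50,0]]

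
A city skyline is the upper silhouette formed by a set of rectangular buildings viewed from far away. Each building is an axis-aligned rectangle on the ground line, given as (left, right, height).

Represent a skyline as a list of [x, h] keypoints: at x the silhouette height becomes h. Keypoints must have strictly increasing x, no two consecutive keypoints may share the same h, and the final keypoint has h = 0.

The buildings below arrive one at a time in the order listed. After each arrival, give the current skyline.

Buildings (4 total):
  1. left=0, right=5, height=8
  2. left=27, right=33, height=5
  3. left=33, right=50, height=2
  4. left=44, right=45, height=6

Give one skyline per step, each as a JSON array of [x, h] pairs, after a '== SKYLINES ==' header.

== SKYLINES ==
[[0,8],[5,0]]
[[0,8],[5,0],[27,5],[33,0]]
[[0,8],[5,0],[27,5],[33,2],[50,0]]
[[0,8],[5,0],[27,5],[33,2],[44,6],[45,2],[50,0]]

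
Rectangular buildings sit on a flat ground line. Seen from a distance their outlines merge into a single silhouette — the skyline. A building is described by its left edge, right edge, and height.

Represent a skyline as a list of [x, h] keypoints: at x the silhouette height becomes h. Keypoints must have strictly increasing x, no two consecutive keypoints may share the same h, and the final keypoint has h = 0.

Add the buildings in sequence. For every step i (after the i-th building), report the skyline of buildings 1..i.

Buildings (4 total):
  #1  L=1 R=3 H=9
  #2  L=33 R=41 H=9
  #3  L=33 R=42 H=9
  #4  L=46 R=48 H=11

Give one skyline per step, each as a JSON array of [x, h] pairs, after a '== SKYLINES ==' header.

== SKYLINES ==
[[1,9],[3,0]]
[[1,9],[3,0],[33,9],[41,0]]
[[1,9],[3,0],[33,9],[42,0]]
[[1,9],[3,0],[33,9],[42,0],[46,11],[48,0]]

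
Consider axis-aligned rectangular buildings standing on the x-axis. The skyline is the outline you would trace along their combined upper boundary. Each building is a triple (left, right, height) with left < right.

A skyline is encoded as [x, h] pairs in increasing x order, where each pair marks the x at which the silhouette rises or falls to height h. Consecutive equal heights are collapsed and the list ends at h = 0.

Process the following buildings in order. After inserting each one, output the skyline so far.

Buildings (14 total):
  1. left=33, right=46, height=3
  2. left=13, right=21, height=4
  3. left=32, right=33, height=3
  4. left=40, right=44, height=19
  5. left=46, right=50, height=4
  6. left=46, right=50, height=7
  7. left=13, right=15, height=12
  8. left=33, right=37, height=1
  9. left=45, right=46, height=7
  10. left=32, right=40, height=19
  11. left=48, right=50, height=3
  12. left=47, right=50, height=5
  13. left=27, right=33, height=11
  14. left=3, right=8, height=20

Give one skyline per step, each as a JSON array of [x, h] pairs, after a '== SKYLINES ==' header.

== SKYLINES ==
[[33,3],[46,0]]
[[13,4],[21,0],[33,3],[46,0]]
[[13,4],[21,0],[32,3],[46,0]]
[[13,4],[21,0],[32,3],[40,19],[44,3],[46,0]]
[[13,4],[21,0],[32,3],[40,19],[44,3],[46,4],[50,0]]
[[13,4],[21,0],[32,3],[40,19],[44,3],[46,7],[50,0]]
[[13,12],[15,4],[21,0],[32,3],[40,19],[44,3],[46,7],[50,0]]
[[13,12],[15,4],[21,0],[32,3],[40,19],[44,3],[46,7],[50,0]]
[[13,12],[15,4],[21,0],[32,3],[40,19],[44,3],[45,7],[50,0]]
[[13,12],[15,4],[21,0],[32,19],[44,3],[45,7],[50,0]]
[[13,12],[15,4],[21,0],[32,19],[44,3],[45,7],[50,0]]
[[13,12],[15,4],[21,0],[32,19],[44,3],[45,7],[50,0]]
[[13,12],[15,4],[21,0],[27,11],[32,19],[44,3],[45,7],[50,0]]
[[3,20],[8,0],[13,12],[15,4],[21,0],[27,11],[32,19],[44,3],[45,7],[50,0]]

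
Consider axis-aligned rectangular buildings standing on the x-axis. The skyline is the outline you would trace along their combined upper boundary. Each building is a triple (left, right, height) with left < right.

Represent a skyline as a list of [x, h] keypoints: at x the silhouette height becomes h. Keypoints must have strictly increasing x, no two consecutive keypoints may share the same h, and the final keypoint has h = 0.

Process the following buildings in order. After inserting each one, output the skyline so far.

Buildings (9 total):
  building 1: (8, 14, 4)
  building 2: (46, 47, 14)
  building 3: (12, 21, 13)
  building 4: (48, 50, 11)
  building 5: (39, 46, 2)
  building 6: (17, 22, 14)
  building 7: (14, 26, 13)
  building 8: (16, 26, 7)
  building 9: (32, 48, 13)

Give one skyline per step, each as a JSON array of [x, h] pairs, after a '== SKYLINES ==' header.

== SKYLINES ==
[[8,4],[14,0]]
[[8,4],[14,0],[46,14],[47,0]]
[[8,4],[12,13],[21,0],[46,14],[47,0]]
[[8,4],[12,13],[21,0],[46,14],[47,0],[48,11],[50,0]]
[[8,4],[12,13],[21,0],[39,2],[46,14],[47,0],[48,11],[50,0]]
[[8,4],[12,13],[17,14],[22,0],[39,2],[46,14],[47,0],[48,11],[50,0]]
[[8,4],[12,13],[17,14],[22,13],[26,0],[39,2],[46,14],[47,0],[48,11],[50,0]]
[[8,4],[12,13],[17,14],[22,13],[26,0],[39,2],[46,14],[47,0],[48,11],[50,0]]
[[8,4],[12,13],[17,14],[22,13],[26,0],[32,13],[46,14],[47,13],[48,11],[50,0]]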